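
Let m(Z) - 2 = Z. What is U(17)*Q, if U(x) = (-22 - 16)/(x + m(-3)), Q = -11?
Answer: 209/8 ≈ 26.125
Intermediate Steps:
m(Z) = 2 + Z
U(x) = -38/(-1 + x) (U(x) = (-22 - 16)/(x + (2 - 3)) = -38/(x - 1) = -38/(-1 + x))
U(17)*Q = -38/(-1 + 17)*(-11) = -38/16*(-11) = -38*1/16*(-11) = -19/8*(-11) = 209/8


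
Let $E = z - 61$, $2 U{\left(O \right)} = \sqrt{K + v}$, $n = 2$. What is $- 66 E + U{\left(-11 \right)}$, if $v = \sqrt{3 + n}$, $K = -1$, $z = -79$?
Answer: $9240 + \frac{\sqrt{-1 + \sqrt{5}}}{2} \approx 9240.6$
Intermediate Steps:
$v = \sqrt{5}$ ($v = \sqrt{3 + 2} = \sqrt{5} \approx 2.2361$)
$U{\left(O \right)} = \frac{\sqrt{-1 + \sqrt{5}}}{2}$
$E = -140$ ($E = -79 - 61 = -140$)
$- 66 E + U{\left(-11 \right)} = \left(-66\right) \left(-140\right) + \frac{\sqrt{-1 + \sqrt{5}}}{2} = 9240 + \frac{\sqrt{-1 + \sqrt{5}}}{2}$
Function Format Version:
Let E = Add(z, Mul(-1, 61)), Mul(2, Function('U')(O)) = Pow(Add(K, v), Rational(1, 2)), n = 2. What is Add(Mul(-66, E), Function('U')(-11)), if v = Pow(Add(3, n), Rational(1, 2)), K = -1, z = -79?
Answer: Add(9240, Mul(Rational(1, 2), Pow(Add(-1, Pow(5, Rational(1, 2))), Rational(1, 2)))) ≈ 9240.6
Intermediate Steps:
v = Pow(5, Rational(1, 2)) (v = Pow(Add(3, 2), Rational(1, 2)) = Pow(5, Rational(1, 2)) ≈ 2.2361)
Function('U')(O) = Mul(Rational(1, 2), Pow(Add(-1, Pow(5, Rational(1, 2))), Rational(1, 2)))
E = -140 (E = Add(-79, Mul(-1, 61)) = Add(-79, -61) = -140)
Add(Mul(-66, E), Function('U')(-11)) = Add(Mul(-66, -140), Mul(Rational(1, 2), Pow(Add(-1, Pow(5, Rational(1, 2))), Rational(1, 2)))) = Add(9240, Mul(Rational(1, 2), Pow(Add(-1, Pow(5, Rational(1, 2))), Rational(1, 2))))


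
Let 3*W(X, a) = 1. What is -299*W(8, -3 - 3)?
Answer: -299/3 ≈ -99.667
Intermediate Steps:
W(X, a) = ⅓ (W(X, a) = (⅓)*1 = ⅓)
-299*W(8, -3 - 3) = -299*⅓ = -299/3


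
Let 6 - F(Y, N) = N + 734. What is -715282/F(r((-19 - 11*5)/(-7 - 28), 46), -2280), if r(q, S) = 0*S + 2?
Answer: -357641/776 ≈ -460.88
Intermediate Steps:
r(q, S) = 2 (r(q, S) = 0 + 2 = 2)
F(Y, N) = -728 - N (F(Y, N) = 6 - (N + 734) = 6 - (734 + N) = 6 + (-734 - N) = -728 - N)
-715282/F(r((-19 - 11*5)/(-7 - 28), 46), -2280) = -715282/(-728 - 1*(-2280)) = -715282/(-728 + 2280) = -715282/1552 = -715282*1/1552 = -357641/776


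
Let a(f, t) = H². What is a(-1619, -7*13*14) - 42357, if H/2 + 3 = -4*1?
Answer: -42161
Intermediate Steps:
H = -14 (H = -6 + 2*(-4*1) = -6 + 2*(-4) = -6 - 8 = -14)
a(f, t) = 196 (a(f, t) = (-14)² = 196)
a(-1619, -7*13*14) - 42357 = 196 - 42357 = -42161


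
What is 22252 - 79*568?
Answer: -22620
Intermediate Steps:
22252 - 79*568 = 22252 - 44872 = -22620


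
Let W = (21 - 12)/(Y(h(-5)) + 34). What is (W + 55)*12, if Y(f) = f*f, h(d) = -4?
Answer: 16554/25 ≈ 662.16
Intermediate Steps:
Y(f) = f²
W = 9/50 (W = (21 - 12)/((-4)² + 34) = 9/(16 + 34) = 9/50 ≈ 0.18000)
(W + 55)*12 = (9/50 + 55)*12 = (2759/50)*12 = 16554/25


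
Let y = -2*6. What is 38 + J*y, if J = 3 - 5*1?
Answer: 62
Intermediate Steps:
y = -12
J = -2 (J = 3 - 5 = -2)
38 + J*y = 38 - 2*(-12) = 38 + 24 = 62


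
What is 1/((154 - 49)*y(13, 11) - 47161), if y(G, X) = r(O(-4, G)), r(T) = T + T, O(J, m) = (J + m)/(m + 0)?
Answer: -13/611203 ≈ -2.1270e-5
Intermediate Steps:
O(J, m) = (J + m)/m
r(T) = 2*T
y(G, X) = 2*(-4 + G)/G (y(G, X) = 2*((-4 + G)/G) = 2*(-4 + G)/G)
1/((154 - 49)*y(13, 11) - 47161) = 1/((154 - 49)*(2 - 8/13) - 47161) = 1/(105*(2 - 8*1/13) - 47161) = 1/(105*(2 - 8/13) - 47161) = 1/(105*(18/13) - 47161) = 1/(1890/13 - 47161) = 1/(-611203/13) = -13/611203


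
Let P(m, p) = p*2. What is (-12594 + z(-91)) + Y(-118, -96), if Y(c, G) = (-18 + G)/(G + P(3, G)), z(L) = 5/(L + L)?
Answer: -55008983/4368 ≈ -12594.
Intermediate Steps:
P(m, p) = 2*p
z(L) = 5/(2*L) (z(L) = 5/((2*L)) = 5*(1/(2*L)) = 5/(2*L))
Y(c, G) = (-18 + G)/(3*G) (Y(c, G) = (-18 + G)/(G + 2*G) = (-18 + G)/((3*G)) = (-18 + G)*(1/(3*G)) = (-18 + G)/(3*G))
(-12594 + z(-91)) + Y(-118, -96) = (-12594 + (5/2)/(-91)) + (1/3)*(-18 - 96)/(-96) = (-12594 + (5/2)*(-1/91)) + (1/3)*(-1/96)*(-114) = (-12594 - 5/182) + 19/48 = -2292113/182 + 19/48 = -55008983/4368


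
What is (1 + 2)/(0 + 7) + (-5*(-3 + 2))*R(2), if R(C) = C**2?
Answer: 143/7 ≈ 20.429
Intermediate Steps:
(1 + 2)/(0 + 7) + (-5*(-3 + 2))*R(2) = (1 + 2)/(0 + 7) - 5*(-3 + 2)*2**2 = 3/7 - 5*(-1)*4 = 3*(1/7) + 5*4 = 3/7 + 20 = 143/7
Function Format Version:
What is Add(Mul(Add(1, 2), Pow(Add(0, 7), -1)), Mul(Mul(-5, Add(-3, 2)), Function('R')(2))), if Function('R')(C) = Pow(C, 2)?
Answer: Rational(143, 7) ≈ 20.429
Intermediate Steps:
Add(Mul(Add(1, 2), Pow(Add(0, 7), -1)), Mul(Mul(-5, Add(-3, 2)), Function('R')(2))) = Add(Mul(Add(1, 2), Pow(Add(0, 7), -1)), Mul(Mul(-5, Add(-3, 2)), Pow(2, 2))) = Add(Mul(3, Pow(7, -1)), Mul(Mul(-5, -1), 4)) = Add(Mul(3, Rational(1, 7)), Mul(5, 4)) = Add(Rational(3, 7), 20) = Rational(143, 7)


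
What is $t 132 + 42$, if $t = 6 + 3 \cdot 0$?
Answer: $834$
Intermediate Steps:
$t = 6$ ($t = 6 + 0 = 6$)
$t 132 + 42 = 6 \cdot 132 + 42 = 792 + 42 = 834$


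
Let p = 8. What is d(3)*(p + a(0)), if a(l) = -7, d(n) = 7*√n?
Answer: 7*√3 ≈ 12.124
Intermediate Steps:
d(3)*(p + a(0)) = (7*√3)*(8 - 7) = (7*√3)*1 = 7*√3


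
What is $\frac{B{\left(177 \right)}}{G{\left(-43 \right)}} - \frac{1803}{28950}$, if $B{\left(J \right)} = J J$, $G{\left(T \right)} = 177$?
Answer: $\frac{1707449}{9650} \approx 176.94$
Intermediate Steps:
$B{\left(J \right)} = J^{2}$
$\frac{B{\left(177 \right)}}{G{\left(-43 \right)}} - \frac{1803}{28950} = \frac{177^{2}}{177} - \frac{1803}{28950} = 31329 \cdot \frac{1}{177} - \frac{601}{9650} = 177 - \frac{601}{9650} = \frac{1707449}{9650}$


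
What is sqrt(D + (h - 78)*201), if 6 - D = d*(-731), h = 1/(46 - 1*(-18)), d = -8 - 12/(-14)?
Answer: I*sqrt(65511943)/56 ≈ 144.53*I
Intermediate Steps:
d = -50/7 (d = -8 - 12*(-1)/14 = -8 - 1*(-6/7) = -8 + 6/7 = -50/7 ≈ -7.1429)
h = 1/64 (h = 1/(46 + 18) = 1/64 ≈ 0.015625)
D = -36508/7 (D = 6 - (-50)*(-731)/7 = 6 - 1*36550/7 = 6 - 36550/7 = -36508/7 ≈ -5215.4)
sqrt(D + (h - 78)*201) = sqrt(-36508/7 + (1/64 - 78)*201) = sqrt(-36508/7 - 4991/64*201) = sqrt(-36508/7 - 1003191/64) = sqrt(-9358849/448) = I*sqrt(65511943)/56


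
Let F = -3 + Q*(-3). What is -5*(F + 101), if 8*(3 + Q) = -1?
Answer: -4295/8 ≈ -536.88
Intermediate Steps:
Q = -25/8 (Q = -3 + (⅛)*(-1) = -3 - ⅛ = -25/8 ≈ -3.1250)
F = 51/8 (F = -3 - 25/8*(-3) = -3 + 75/8 = 51/8 ≈ 6.3750)
-5*(F + 101) = -5*(51/8 + 101) = -5*859/8 = -4295/8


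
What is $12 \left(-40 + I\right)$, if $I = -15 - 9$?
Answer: $-768$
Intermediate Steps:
$I = -24$ ($I = -15 - 9 = -24$)
$12 \left(-40 + I\right) = 12 \left(-40 - 24\right) = 12 \left(-64\right) = -768$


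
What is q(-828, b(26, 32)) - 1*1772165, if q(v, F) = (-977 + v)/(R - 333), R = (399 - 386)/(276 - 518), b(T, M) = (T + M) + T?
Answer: -142834290025/80599 ≈ -1.7722e+6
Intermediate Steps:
b(T, M) = M + 2*T (b(T, M) = (M + T) + T = M + 2*T)
R = -13/242 (R = 13/(-242) = 13*(-1/242) = -13/242 ≈ -0.053719)
q(v, F) = 236434/80599 - 242*v/80599 (q(v, F) = (-977 + v)/(-13/242 - 333) = (-977 + v)/(-80599/242) = (-977 + v)*(-242/80599) = 236434/80599 - 242*v/80599)
q(-828, b(26, 32)) - 1*1772165 = (236434/80599 - 242/80599*(-828)) - 1*1772165 = (236434/80599 + 200376/80599) - 1772165 = 436810/80599 - 1772165 = -142834290025/80599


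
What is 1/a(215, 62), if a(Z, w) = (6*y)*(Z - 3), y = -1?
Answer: -1/1272 ≈ -0.00078616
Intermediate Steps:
a(Z, w) = 18 - 6*Z (a(Z, w) = (6*(-1))*(Z - 3) = -6*(-3 + Z) = 18 - 6*Z)
1/a(215, 62) = 1/(18 - 6*215) = 1/(18 - 1290) = 1/(-1272) = -1/1272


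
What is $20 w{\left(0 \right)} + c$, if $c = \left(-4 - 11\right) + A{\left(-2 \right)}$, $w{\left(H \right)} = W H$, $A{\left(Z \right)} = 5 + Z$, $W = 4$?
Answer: $-12$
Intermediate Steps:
$w{\left(H \right)} = 4 H$
$c = -12$ ($c = \left(-4 - 11\right) + \left(5 - 2\right) = -15 + 3 = -12$)
$20 w{\left(0 \right)} + c = 20 \cdot 4 \cdot 0 - 12 = 20 \cdot 0 - 12 = 0 - 12 = -12$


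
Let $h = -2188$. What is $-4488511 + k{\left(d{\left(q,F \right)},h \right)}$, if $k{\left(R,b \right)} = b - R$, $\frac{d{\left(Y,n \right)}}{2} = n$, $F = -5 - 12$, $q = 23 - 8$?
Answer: $-4490665$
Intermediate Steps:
$q = 15$ ($q = 23 - 8 = 15$)
$F = -17$
$d{\left(Y,n \right)} = 2 n$
$-4488511 + k{\left(d{\left(q,F \right)},h \right)} = -4488511 - \left(2188 + 2 \left(-17\right)\right) = -4488511 - 2154 = -4490665$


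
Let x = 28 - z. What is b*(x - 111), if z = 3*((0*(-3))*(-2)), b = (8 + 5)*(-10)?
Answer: 10790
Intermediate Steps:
b = -130 (b = 13*(-10) = -130)
z = 0 (z = 3*(0*(-2)) = 3*0 = 0)
x = 28 (x = 28 - 1*0 = 28 + 0 = 28)
b*(x - 111) = -130*(28 - 111) = -130*(-83) = 10790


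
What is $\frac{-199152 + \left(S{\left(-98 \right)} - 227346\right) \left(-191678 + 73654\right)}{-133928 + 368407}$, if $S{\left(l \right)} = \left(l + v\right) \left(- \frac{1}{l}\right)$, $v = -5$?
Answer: $\frac{30576238388}{267197} \approx 1.1443 \cdot 10^{5}$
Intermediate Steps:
$S{\left(l \right)} = - \frac{-5 + l}{l}$ ($S{\left(l \right)} = \left(l - 5\right) \left(- \frac{1}{l}\right) = \left(-5 + l\right) \left(- \frac{1}{l}\right) = - \frac{-5 + l}{l}$)
$\frac{-199152 + \left(S{\left(-98 \right)} - 227346\right) \left(-191678 + 73654\right)}{-133928 + 368407} = \frac{-199152 + \left(\frac{5 - -98}{-98} - 227346\right) \left(-191678 + 73654\right)}{-133928 + 368407} = \frac{-199152 + \left(- \frac{5 + 98}{98} - 227346\right) \left(-118024\right)}{234479} = \left(-199152 + \left(\left(- \frac{1}{98}\right) 103 - 227346\right) \left(-118024\right)\right) \frac{1}{234479} = \left(-199152 + \left(- \frac{103}{98} - 227346\right) \left(-118024\right)\right) \frac{1}{234479} = \left(-199152 - - \frac{1314788009132}{49}\right) \frac{1}{234479} = \left(-199152 + \frac{1314788009132}{49}\right) \frac{1}{234479} = \frac{1314778250684}{49} \cdot \frac{1}{234479} = \frac{30576238388}{267197}$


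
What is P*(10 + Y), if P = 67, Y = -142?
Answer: -8844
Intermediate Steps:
P*(10 + Y) = 67*(10 - 142) = 67*(-132) = -8844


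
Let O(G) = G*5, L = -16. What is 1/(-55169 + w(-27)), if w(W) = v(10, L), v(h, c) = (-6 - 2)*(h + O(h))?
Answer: -1/55649 ≈ -1.7970e-5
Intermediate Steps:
O(G) = 5*G
v(h, c) = -48*h (v(h, c) = (-6 - 2)*(h + 5*h) = -48*h)
w(W) = -480 (w(W) = -48*10 = -480)
1/(-55169 + w(-27)) = 1/(-55169 - 480) = 1/(-55649) = -1/55649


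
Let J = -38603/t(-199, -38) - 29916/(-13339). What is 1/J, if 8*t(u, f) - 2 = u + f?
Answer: 3134665/4126433596 ≈ 0.00075965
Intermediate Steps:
t(u, f) = ¼ + f/8 + u/8 (t(u, f) = ¼ + (u + f)/8 = ¼ + (f + u)/8 = ¼ + (f/8 + u/8) = ¼ + f/8 + u/8)
J = 4126433596/3134665 (J = -38603/(¼ + (⅛)*(-38) + (⅛)*(-199)) - 29916/(-13339) = -38603/(¼ - 19/4 - 199/8) - 29916*(-1/13339) = -38603/(-235/8) + 29916/13339 = -38603*(-8/235) + 29916/13339 = 308824/235 + 29916/13339 = 4126433596/3134665 ≈ 1316.4)
1/J = 1/(4126433596/3134665) = 3134665/4126433596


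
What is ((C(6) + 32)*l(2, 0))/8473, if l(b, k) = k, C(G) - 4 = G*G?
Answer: 0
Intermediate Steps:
C(G) = 4 + G**2 (C(G) = 4 + G*G = 4 + G**2)
((C(6) + 32)*l(2, 0))/8473 = (((4 + 6**2) + 32)*0)/8473 = (((4 + 36) + 32)*0)*(1/8473) = ((40 + 32)*0)*(1/8473) = (72*0)*(1/8473) = 0*(1/8473) = 0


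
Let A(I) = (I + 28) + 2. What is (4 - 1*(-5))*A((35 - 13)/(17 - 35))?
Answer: 259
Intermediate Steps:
A(I) = 30 + I (A(I) = (28 + I) + 2 = 30 + I)
(4 - 1*(-5))*A((35 - 13)/(17 - 35)) = (4 - 1*(-5))*(30 + (35 - 13)/(17 - 35)) = (4 + 5)*(30 + 22/(-18)) = 9*(30 + 22*(-1/18)) = 9*(30 - 11/9) = 9*(259/9) = 259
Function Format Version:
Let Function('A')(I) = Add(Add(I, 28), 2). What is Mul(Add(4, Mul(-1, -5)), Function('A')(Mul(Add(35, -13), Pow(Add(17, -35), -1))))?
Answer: 259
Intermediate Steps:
Function('A')(I) = Add(30, I) (Function('A')(I) = Add(Add(28, I), 2) = Add(30, I))
Mul(Add(4, Mul(-1, -5)), Function('A')(Mul(Add(35, -13), Pow(Add(17, -35), -1)))) = Mul(Add(4, Mul(-1, -5)), Add(30, Mul(Add(35, -13), Pow(Add(17, -35), -1)))) = Mul(Add(4, 5), Add(30, Mul(22, Pow(-18, -1)))) = Mul(9, Add(30, Mul(22, Rational(-1, 18)))) = Mul(9, Add(30, Rational(-11, 9))) = Mul(9, Rational(259, 9)) = 259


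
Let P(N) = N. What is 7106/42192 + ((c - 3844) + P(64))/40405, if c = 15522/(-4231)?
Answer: 269678403523/3606436196280 ≈ 0.074777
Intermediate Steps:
c = -15522/4231 (c = 15522*(-1/4231) = -15522/4231 ≈ -3.6686)
7106/42192 + ((c - 3844) + P(64))/40405 = 7106/42192 + ((-15522/4231 - 3844) + 64)/40405 = 7106*(1/42192) + (-16279486/4231 + 64)*(1/40405) = 3553/21096 - 16008702/4231*1/40405 = 3553/21096 - 16008702/170953555 = 269678403523/3606436196280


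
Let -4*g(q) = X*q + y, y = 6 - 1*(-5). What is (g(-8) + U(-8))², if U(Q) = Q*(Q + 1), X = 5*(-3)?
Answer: 8649/16 ≈ 540.56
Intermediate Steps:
X = -15
y = 11 (y = 6 + 5 = 11)
U(Q) = Q*(1 + Q)
g(q) = -11/4 + 15*q/4 (g(q) = -(-15*q + 11)/4 = -(11 - 15*q)/4 = -11/4 + 15*q/4)
(g(-8) + U(-8))² = ((-11/4 + (15/4)*(-8)) - 8*(1 - 8))² = ((-11/4 - 30) - 8*(-7))² = (-131/4 + 56)² = (93/4)² = 8649/16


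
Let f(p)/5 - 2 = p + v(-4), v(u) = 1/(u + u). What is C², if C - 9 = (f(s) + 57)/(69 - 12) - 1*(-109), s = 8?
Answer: 2987606281/207936 ≈ 14368.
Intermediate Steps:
v(u) = 1/(2*u)
f(p) = 75/8 + 5*p (f(p) = 10 + 5*(p + (½)/(-4)) = 10 + 5*(p + (½)*(-¼)) = 10 + 5*(p - ⅛) = 10 + 5*(-⅛ + p) = 10 + (-5/8 + 5*p) = 75/8 + 5*p)
C = 54659/456 (C = 9 + (((75/8 + 5*8) + 57)/(69 - 12) - 1*(-109)) = 9 + (((75/8 + 40) + 57)/57 + 109) = 9 + ((395/8 + 57)*(1/57) + 109) = 9 + ((851/8)*(1/57) + 109) = 9 + (851/456 + 109) = 9 + 50555/456 = 54659/456 ≈ 119.87)
C² = (54659/456)² = 2987606281/207936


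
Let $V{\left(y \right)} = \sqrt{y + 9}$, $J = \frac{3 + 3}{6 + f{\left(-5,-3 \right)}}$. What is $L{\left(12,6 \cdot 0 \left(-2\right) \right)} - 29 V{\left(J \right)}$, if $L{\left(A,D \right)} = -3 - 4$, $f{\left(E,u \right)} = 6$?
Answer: $-7 - \frac{29 \sqrt{38}}{2} \approx -96.384$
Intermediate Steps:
$L{\left(A,D \right)} = -7$ ($L{\left(A,D \right)} = -3 - 4 = -7$)
$J = \frac{1}{2}$ ($J = \frac{3 + 3}{6 + 6} = \frac{6}{12} = 6 \cdot \frac{1}{12} = \frac{1}{2} \approx 0.5$)
$V{\left(y \right)} = \sqrt{9 + y}$
$L{\left(12,6 \cdot 0 \left(-2\right) \right)} - 29 V{\left(J \right)} = -7 - 29 \sqrt{9 + \frac{1}{2}} = -7 - 29 \sqrt{\frac{19}{2}} = -7 - 29 \frac{\sqrt{38}}{2} = -7 - \frac{29 \sqrt{38}}{2}$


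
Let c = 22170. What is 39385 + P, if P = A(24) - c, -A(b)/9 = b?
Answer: 16999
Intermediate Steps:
A(b) = -9*b
P = -22386 (P = -9*24 - 1*22170 = -216 - 22170 = -22386)
39385 + P = 39385 - 22386 = 16999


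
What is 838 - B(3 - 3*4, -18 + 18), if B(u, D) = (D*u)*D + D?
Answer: 838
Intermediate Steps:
B(u, D) = D + u*D² (B(u, D) = u*D² + D = D + u*D²)
838 - B(3 - 3*4, -18 + 18) = 838 - (-18 + 18)*(1 + (-18 + 18)*(3 - 3*4)) = 838 - 0*(1 + 0*(3 - 12)) = 838 - 0*(1 + 0*(-9)) = 838 - 0*(1 + 0) = 838 - 0 = 838 - 1*0 = 838 + 0 = 838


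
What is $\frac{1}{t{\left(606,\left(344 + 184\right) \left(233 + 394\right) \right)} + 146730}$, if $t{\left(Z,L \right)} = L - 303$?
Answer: $\frac{1}{477483} \approx 2.0943 \cdot 10^{-6}$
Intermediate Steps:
$t{\left(Z,L \right)} = -303 + L$
$\frac{1}{t{\left(606,\left(344 + 184\right) \left(233 + 394\right) \right)} + 146730} = \frac{1}{\left(-303 + \left(344 + 184\right) \left(233 + 394\right)\right) + 146730} = \frac{1}{\left(-303 + 528 \cdot 627\right) + 146730} = \frac{1}{\left(-303 + 331056\right) + 146730} = \frac{1}{330753 + 146730} = \frac{1}{477483}$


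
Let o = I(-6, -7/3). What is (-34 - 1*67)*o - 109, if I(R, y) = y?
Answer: 380/3 ≈ 126.67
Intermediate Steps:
o = -7/3 ≈ -2.3333
(-34 - 1*67)*o - 109 = (-34 - 1*67)*(-7/3) - 109 = (-34 - 67)*(-7/3) - 109 = -101*(-7/3) - 109 = 707/3 - 109 = 380/3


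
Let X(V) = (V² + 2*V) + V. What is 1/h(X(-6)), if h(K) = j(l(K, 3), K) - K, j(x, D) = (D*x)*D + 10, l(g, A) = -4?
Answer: -1/1304 ≈ -0.00076687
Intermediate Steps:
j(x, D) = 10 + x*D² (j(x, D) = x*D² + 10 = 10 + x*D²)
X(V) = V² + 3*V
h(K) = 10 - K - 4*K² (h(K) = (10 - 4*K²) - K = 10 - K - 4*K²)
1/h(X(-6)) = 1/(10 - (-6)*(3 - 6) - 4*36*(3 - 6)²) = 1/(10 - (-6)*(-3) - 4*(-6*(-3))²) = 1/(10 - 1*18 - 4*18²) = 1/(10 - 18 - 4*324) = 1/(10 - 18 - 1296) = 1/(-1304) = -1/1304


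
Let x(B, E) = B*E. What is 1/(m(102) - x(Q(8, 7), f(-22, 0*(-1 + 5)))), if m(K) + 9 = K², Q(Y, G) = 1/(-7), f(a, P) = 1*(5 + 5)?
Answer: 7/72775 ≈ 9.6187e-5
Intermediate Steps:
f(a, P) = 10 (f(a, P) = 1*10 = 10)
Q(Y, G) = -⅐
m(K) = -9 + K²
1/(m(102) - x(Q(8, 7), f(-22, 0*(-1 + 5)))) = 1/((-9 + 102²) - (-1)*10/7) = 1/((-9 + 10404) - 1*(-10/7)) = 1/(10395 + 10/7) = 1/(72775/7) = 7/72775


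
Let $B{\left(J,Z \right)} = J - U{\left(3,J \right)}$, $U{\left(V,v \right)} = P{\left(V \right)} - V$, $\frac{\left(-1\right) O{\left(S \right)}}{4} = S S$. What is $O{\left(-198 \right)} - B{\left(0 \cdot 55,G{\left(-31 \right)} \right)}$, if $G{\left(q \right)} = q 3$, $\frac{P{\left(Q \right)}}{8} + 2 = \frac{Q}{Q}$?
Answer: $-156827$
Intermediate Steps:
$P{\left(Q \right)} = -8$ ($P{\left(Q \right)} = -16 + 8 \frac{Q}{Q} = -16 + 8 \cdot 1 = -16 + 8 = -8$)
$G{\left(q \right)} = 3 q$
$O{\left(S \right)} = - 4 S^{2}$ ($O{\left(S \right)} = - 4 S S = - 4 S^{2}$)
$U{\left(V,v \right)} = -8 - V$
$B{\left(J,Z \right)} = 11 + J$ ($B{\left(J,Z \right)} = J - \left(-8 - 3\right) = J - -11 = J + 11 = 11 + J$)
$O{\left(-198 \right)} - B{\left(0 \cdot 55,G{\left(-31 \right)} \right)} = - 4 \left(-198\right)^{2} - \left(11 + 0 \cdot 55\right) = \left(-4\right) 39204 - \left(11 + 0\right) = -156816 - 11 = -156827$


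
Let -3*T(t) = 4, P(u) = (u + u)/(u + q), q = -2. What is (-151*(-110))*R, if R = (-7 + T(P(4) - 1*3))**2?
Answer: 10381250/9 ≈ 1.1535e+6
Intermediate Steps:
P(u) = 2*u/(-2 + u) (P(u) = (u + u)/(u - 2) = (2*u)/(-2 + u) = 2*u/(-2 + u))
T(t) = -4/3 (T(t) = -1/3*4 = -4/3)
R = 625/9 (R = (-7 - 4/3)**2 = (-25/3)**2 = 625/9 ≈ 69.444)
(-151*(-110))*R = -151*(-110)*(625/9) = 16610*(625/9) = 10381250/9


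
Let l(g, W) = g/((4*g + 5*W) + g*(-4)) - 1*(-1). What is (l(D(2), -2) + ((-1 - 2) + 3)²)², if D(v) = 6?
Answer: 4/25 ≈ 0.16000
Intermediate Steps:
l(g, W) = 1 + g/(5*W) (l(g, W) = g/((4*g + 5*W) - 4*g) + 1 = g/((5*W)) + 1 = g*(1/(5*W)) + 1 = g/(5*W) + 1 = 1 + g/(5*W))
(l(D(2), -2) + ((-1 - 2) + 3)²)² = ((-2 + (⅕)*6)/(-2) + ((-1 - 2) + 3)²)² = (-(-2 + 6/5)/2 + (-3 + 3)²)² = (-½*(-⅘) + 0²)² = (⅖ + 0)² = (⅖)² = 4/25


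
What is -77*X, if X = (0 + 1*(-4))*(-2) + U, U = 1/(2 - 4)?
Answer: -1155/2 ≈ -577.50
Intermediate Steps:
U = -½ (U = 1/(-2) = -½ ≈ -0.50000)
X = 15/2 (X = (0 + 1*(-4))*(-2) - ½ = (0 - 4)*(-2) - ½ = -4*(-2) - ½ = 8 - ½ = 15/2 ≈ 7.5000)
-77*X = -77*15/2 = -1155/2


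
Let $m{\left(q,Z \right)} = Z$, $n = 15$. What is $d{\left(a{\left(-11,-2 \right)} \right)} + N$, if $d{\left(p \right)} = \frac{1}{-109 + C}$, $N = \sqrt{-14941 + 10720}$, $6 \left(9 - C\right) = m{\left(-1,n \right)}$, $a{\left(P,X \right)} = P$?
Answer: $- \frac{2}{205} + 3 i \sqrt{469} \approx -0.0097561 + 64.969 i$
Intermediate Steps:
$C = \frac{13}{2}$ ($C = 9 - \frac{5}{2} = \frac{13}{2} \approx 6.5$)
$N = 3 i \sqrt{469}$ ($N = \sqrt{-4221} = 3 i \sqrt{469} \approx 64.969 i$)
$d{\left(p \right)} = - \frac{2}{205}$ ($d{\left(p \right)} = \frac{1}{-109 + \frac{13}{2}} = \frac{1}{- \frac{205}{2}} = - \frac{2}{205}$)
$d{\left(a{\left(-11,-2 \right)} \right)} + N = - \frac{2}{205} + 3 i \sqrt{469}$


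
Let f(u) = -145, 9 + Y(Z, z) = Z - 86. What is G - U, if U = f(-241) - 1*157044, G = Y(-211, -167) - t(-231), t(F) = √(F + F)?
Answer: 156883 - I*√462 ≈ 1.5688e+5 - 21.494*I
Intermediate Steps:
Y(Z, z) = -95 + Z (Y(Z, z) = -9 + (Z - 86) = -9 + (-86 + Z) = -95 + Z)
t(F) = √2*√F (t(F) = √(2*F) = √2*√F)
G = -306 - I*√462 (G = (-95 - 211) - √2*√(-231) = -306 - √2*I*√231 = -306 - I*√462 ≈ -306.0 - 21.494*I)
U = -157189 (U = -145 - 1*157044 = -145 - 157044 = -157189)
G - U = (-306 - I*√462) - 1*(-157189) = (-306 - I*√462) + 157189 = 156883 - I*√462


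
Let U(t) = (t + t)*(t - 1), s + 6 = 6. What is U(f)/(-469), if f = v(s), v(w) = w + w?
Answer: 0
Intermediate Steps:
s = 0 (s = -6 + 6 = 0)
v(w) = 2*w
f = 0 (f = 2*0 = 0)
U(t) = 2*t*(-1 + t) (U(t) = (2*t)*(-1 + t) = 2*t*(-1 + t))
U(f)/(-469) = (2*0*(-1 + 0))/(-469) = (2*0*(-1))*(-1/469) = 0*(-1/469) = 0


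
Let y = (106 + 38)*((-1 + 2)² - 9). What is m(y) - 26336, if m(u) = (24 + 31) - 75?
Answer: -26356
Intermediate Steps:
y = -1152 (y = 144*(1² - 9) = 144*(1 - 9) = 144*(-8) = -1152)
m(u) = -20 (m(u) = 55 - 75 = -20)
m(y) - 26336 = -20 - 26336 = -26356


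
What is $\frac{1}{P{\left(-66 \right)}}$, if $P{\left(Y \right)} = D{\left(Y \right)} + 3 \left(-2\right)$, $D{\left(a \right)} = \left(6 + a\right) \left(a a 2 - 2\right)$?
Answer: $- \frac{1}{522606} \approx -1.9135 \cdot 10^{-6}$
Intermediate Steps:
$D{\left(a \right)} = \left(-2 + 2 a^{2}\right) \left(6 + a\right)$ ($D{\left(a \right)} = \left(6 + a\right) \left(a^{2} \cdot 2 - 2\right) = \left(6 + a\right) \left(2 a^{2} - 2\right) = \left(6 + a\right) \left(-2 + 2 a^{2}\right) = \left(-2 + 2 a^{2}\right) \left(6 + a\right)$)
$P{\left(Y \right)} = -18 - 2 Y + 2 Y^{3} + 12 Y^{2}$ ($P{\left(Y \right)} = \left(-12 - 2 Y + 2 Y^{3} + 12 Y^{2}\right) + 3 \left(-2\right) = \left(-12 - 2 Y + 2 Y^{3} + 12 Y^{2}\right) - 6 = -18 - 2 Y + 2 Y^{3} + 12 Y^{2}$)
$\frac{1}{P{\left(-66 \right)}} = \frac{1}{-18 - -132 + 2 \left(-66\right)^{3} + 12 \left(-66\right)^{2}} = \frac{1}{-18 + 132 + 2 \left(-287496\right) + 12 \cdot 4356} = \frac{1}{-18 + 132 - 574992 + 52272} = \frac{1}{-522606} = - \frac{1}{522606}$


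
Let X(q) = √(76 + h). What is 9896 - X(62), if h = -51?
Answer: 9891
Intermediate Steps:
X(q) = 5 (X(q) = √(76 - 51) = √25 = 5)
9896 - X(62) = 9896 - 1*5 = 9896 - 5 = 9891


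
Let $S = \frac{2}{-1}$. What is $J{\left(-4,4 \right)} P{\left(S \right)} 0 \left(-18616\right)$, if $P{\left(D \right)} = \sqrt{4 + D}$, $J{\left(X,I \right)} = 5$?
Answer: $0$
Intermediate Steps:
$S = -2$ ($S = 2 \left(-1\right) = -2$)
$J{\left(-4,4 \right)} P{\left(S \right)} 0 \left(-18616\right) = 5 \sqrt{4 - 2} \cdot 0 \left(-18616\right) = 5 \sqrt{2} \cdot 0 \left(-18616\right) = 0 \left(-18616\right) = 0$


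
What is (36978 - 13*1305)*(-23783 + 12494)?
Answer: -225926757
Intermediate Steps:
(36978 - 13*1305)*(-23783 + 12494) = (36978 - 16965)*(-11289) = 20013*(-11289) = -225926757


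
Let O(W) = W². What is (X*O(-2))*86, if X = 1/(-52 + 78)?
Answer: 172/13 ≈ 13.231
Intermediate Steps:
X = 1/26 ≈ 0.038462
(X*O(-2))*86 = ((1/26)*(-2)²)*86 = ((1/26)*4)*86 = (2/13)*86 = 172/13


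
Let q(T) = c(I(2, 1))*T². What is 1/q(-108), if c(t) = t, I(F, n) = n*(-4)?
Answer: -1/46656 ≈ -2.1433e-5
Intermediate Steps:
I(F, n) = -4*n
q(T) = -4*T² (q(T) = (-4*1)*T² = -4*T²)
1/q(-108) = 1/(-4*(-108)²) = 1/(-4*11664) = 1/(-46656) = -1/46656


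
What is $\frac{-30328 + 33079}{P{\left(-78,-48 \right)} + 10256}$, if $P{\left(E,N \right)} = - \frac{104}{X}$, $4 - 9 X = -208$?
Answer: $\frac{145803}{543334} \approx 0.26835$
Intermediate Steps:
$X = \frac{212}{9}$ ($X = \frac{4}{9} - - \frac{208}{9} = \frac{4}{9} + \frac{208}{9} = \frac{212}{9} \approx 23.556$)
$P{\left(E,N \right)} = - \frac{234}{53}$ ($P{\left(E,N \right)} = - \frac{104}{\frac{212}{9}} = \left(-104\right) \frac{9}{212} = - \frac{234}{53}$)
$\frac{-30328 + 33079}{P{\left(-78,-48 \right)} + 10256} = \frac{-30328 + 33079}{- \frac{234}{53} + 10256} = \frac{2751}{\frac{543334}{53}} = 2751 \cdot \frac{53}{543334} = \frac{145803}{543334}$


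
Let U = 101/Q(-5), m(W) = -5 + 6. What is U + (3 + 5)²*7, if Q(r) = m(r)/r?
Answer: -57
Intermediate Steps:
m(W) = 1
Q(r) = 1/r
U = -505 (U = 101/(1/(-5)) = 101/(-⅕) = 101*(-5) = -505)
U + (3 + 5)²*7 = -505 + (3 + 5)²*7 = -505 + 8²*7 = -505 + 64*7 = -505 + 448 = -57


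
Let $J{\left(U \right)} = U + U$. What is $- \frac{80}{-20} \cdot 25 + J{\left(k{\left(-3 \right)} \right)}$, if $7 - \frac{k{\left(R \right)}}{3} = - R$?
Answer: $124$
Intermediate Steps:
$k{\left(R \right)} = 21 + 3 R$ ($k{\left(R \right)} = 21 - 3 \left(- R\right) = 21 + 3 R$)
$J{\left(U \right)} = 2 U$
$- \frac{80}{-20} \cdot 25 + J{\left(k{\left(-3 \right)} \right)} = - \frac{80}{-20} \cdot 25 + 2 \left(21 + 3 \left(-3\right)\right) = \left(-80\right) \left(- \frac{1}{20}\right) 25 + 2 \left(21 - 9\right) = 4 \cdot 25 + 2 \cdot 12 = 100 + 24 = 124$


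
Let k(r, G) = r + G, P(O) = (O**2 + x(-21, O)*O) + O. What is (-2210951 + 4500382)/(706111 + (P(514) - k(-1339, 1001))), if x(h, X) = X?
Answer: 2289431/1235355 ≈ 1.8533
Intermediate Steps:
P(O) = O + 2*O**2 (P(O) = (O**2 + O*O) + O = (O**2 + O**2) + O = 2*O**2 + O = O + 2*O**2)
k(r, G) = G + r
(-2210951 + 4500382)/(706111 + (P(514) - k(-1339, 1001))) = (-2210951 + 4500382)/(706111 + (514*(1 + 2*514) - (1001 - 1339))) = 2289431/(706111 + (514*(1 + 1028) - 1*(-338))) = 2289431/(706111 + (514*1029 + 338)) = 2289431/(706111 + (528906 + 338)) = 2289431/(706111 + 529244) = 2289431/1235355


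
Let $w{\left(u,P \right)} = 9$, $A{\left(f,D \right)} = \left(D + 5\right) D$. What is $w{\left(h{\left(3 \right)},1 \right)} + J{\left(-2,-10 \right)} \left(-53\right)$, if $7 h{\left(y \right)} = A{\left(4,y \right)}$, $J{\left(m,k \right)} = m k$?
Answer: $-1051$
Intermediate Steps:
$A{\left(f,D \right)} = D \left(5 + D\right)$ ($A{\left(f,D \right)} = \left(5 + D\right) D = D \left(5 + D\right)$)
$J{\left(m,k \right)} = k m$
$h{\left(y \right)} = \frac{y \left(5 + y\right)}{7}$
$w{\left(h{\left(3 \right)},1 \right)} + J{\left(-2,-10 \right)} \left(-53\right) = 9 + \left(-10\right) \left(-2\right) \left(-53\right) = 9 + 20 \left(-53\right) = 9 - 1060 = -1051$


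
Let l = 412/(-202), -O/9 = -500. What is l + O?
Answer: 454294/101 ≈ 4498.0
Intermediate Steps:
O = 4500 (O = -9*(-500) = 4500)
l = -206/101 (l = 412*(-1/202) = -206/101 ≈ -2.0396)
l + O = -206/101 + 4500 = 454294/101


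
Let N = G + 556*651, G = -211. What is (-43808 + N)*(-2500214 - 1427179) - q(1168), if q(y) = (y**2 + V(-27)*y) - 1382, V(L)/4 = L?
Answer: -1248664784939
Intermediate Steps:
V(L) = 4*L
q(y) = -1382 + y**2 - 108*y (q(y) = (y**2 + (4*(-27))*y) - 1382 = (y**2 - 108*y) - 1382 = -1382 + y**2 - 108*y)
N = 361745 (N = -211 + 556*651 = -211 + 361956 = 361745)
(-43808 + N)*(-2500214 - 1427179) - q(1168) = (-43808 + 361745)*(-2500214 - 1427179) - (-1382 + 1168**2 - 108*1168) = 317937*(-3927393) - (-1382 + 1364224 - 126144) = -1248663548241 - 1*1236698 = -1248663548241 - 1236698 = -1248664784939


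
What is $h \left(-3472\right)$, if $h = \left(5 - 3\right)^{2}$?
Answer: $-13888$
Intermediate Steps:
$h = 4$ ($h = 2^{2} = 4$)
$h \left(-3472\right) = 4 \left(-3472\right) = -13888$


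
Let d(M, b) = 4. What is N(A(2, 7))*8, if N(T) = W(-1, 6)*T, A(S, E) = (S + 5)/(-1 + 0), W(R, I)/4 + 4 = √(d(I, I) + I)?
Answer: 896 - 224*√10 ≈ 187.65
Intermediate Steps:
W(R, I) = -16 + 4*√(4 + I)
A(S, E) = -5 - S (A(S, E) = (5 + S)/(-1) = (5 + S)*(-1) = -5 - S)
N(T) = T*(-16 + 4*√10) (N(T) = (-16 + 4*√(4 + 6))*T = (-16 + 4*√10)*T = T*(-16 + 4*√10))
N(A(2, 7))*8 = (4*(-5 - 1*2)*(-4 + √10))*8 = (4*(-5 - 2)*(-4 + √10))*8 = (4*(-7)*(-4 + √10))*8 = (112 - 28*√10)*8 = 896 - 224*√10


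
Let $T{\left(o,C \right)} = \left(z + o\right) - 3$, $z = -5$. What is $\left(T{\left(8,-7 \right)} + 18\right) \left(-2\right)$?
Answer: $-36$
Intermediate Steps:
$T{\left(o,C \right)} = -8 + o$ ($T{\left(o,C \right)} = \left(-5 + o\right) - 3 = -8 + o$)
$\left(T{\left(8,-7 \right)} + 18\right) \left(-2\right) = \left(\left(-8 + 8\right) + 18\right) \left(-2\right) = \left(0 + 18\right) \left(-2\right) = 18 \left(-2\right) = -36$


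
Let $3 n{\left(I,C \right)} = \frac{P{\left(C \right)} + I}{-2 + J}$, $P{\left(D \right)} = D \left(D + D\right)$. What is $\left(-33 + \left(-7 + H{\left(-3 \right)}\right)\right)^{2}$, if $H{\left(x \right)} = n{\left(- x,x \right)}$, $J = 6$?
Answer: $\frac{23409}{16} \approx 1463.1$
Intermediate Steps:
$P{\left(D \right)} = 2 D^{2}$ ($P{\left(D \right)} = D 2 D = 2 D^{2}$)
$n{\left(I,C \right)} = \frac{C^{2}}{6} + \frac{I}{12}$ ($n{\left(I,C \right)} = \frac{\left(2 C^{2} + I\right) \frac{1}{-2 + 6}}{3} = \frac{\left(I + 2 C^{2}\right) \frac{1}{4}}{3} = \frac{\frac{C^{2}}{2} + \frac{I}{4}}{3} = \frac{C^{2}}{6} + \frac{I}{12}$)
$H{\left(x \right)} = - \frac{x}{12} + \frac{x^{2}}{6}$ ($H{\left(x \right)} = \frac{x^{2}}{6} + \frac{\left(-1\right) x}{12} = \frac{x^{2}}{6} - \frac{x}{12} = - \frac{x}{12} + \frac{x^{2}}{6}$)
$\left(-33 + \left(-7 + H{\left(-3 \right)}\right)\right)^{2} = \left(-33 - \left(7 + \frac{-1 + 2 \left(-3\right)}{4}\right)\right)^{2} = \left(-33 - \left(7 + \frac{-1 - 6}{4}\right)\right)^{2} = \left(-33 - \left(7 + \frac{1}{4} \left(-7\right)\right)\right)^{2} = \left(-33 + \left(-7 + \frac{7}{4}\right)\right)^{2} = \left(-33 - \frac{21}{4}\right)^{2} = \left(- \frac{153}{4}\right)^{2} = \frac{23409}{16}$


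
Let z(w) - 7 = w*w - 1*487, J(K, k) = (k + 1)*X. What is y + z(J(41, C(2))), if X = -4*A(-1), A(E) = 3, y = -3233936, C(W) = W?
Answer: -3233120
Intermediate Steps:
X = -12 (X = -4*3 = -12)
J(K, k) = -12 - 12*k (J(K, k) = (k + 1)*(-12) = (1 + k)*(-12) = -12 - 12*k)
z(w) = -480 + w**2 (z(w) = 7 + (w*w - 1*487) = 7 + (w**2 - 487) = 7 + (-487 + w**2) = -480 + w**2)
y + z(J(41, C(2))) = -3233936 + (-480 + (-12 - 12*2)**2) = -3233936 + (-480 + (-12 - 24)**2) = -3233936 + (-480 + (-36)**2) = -3233936 + (-480 + 1296) = -3233936 + 816 = -3233120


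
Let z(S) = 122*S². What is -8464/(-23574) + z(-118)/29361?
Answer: 2238573632/38453123 ≈ 58.216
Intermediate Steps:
-8464/(-23574) + z(-118)/29361 = -8464/(-23574) + (122*(-118)²)/29361 = -8464*(-1/23574) + (122*13924)*(1/29361) = 4232/11787 + 1698728*(1/29361) = 4232/11787 + 1698728/29361 = 2238573632/38453123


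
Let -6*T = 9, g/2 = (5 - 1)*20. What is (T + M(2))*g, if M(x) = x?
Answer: 80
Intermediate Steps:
g = 160 (g = 2*((5 - 1)*20) = 2*(4*20) = 2*80 = 160)
T = -3/2 (T = -⅙*9 = -3/2 ≈ -1.5000)
(T + M(2))*g = (-3/2 + 2)*160 = (½)*160 = 80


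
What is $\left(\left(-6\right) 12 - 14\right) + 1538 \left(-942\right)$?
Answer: $-1448882$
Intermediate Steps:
$\left(\left(-6\right) 12 - 14\right) + 1538 \left(-942\right) = \left(-72 - 14\right) - 1448796 = -86 - 1448796 = -1448882$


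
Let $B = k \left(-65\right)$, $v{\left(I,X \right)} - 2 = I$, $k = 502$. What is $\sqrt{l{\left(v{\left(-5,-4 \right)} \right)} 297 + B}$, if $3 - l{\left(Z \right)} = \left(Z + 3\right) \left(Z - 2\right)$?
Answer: $i \sqrt{31739} \approx 178.15 i$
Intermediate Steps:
$v{\left(I,X \right)} = 2 + I$
$l{\left(Z \right)} = 3 - \left(-2 + Z\right) \left(3 + Z\right)$ ($l{\left(Z \right)} = 3 - \left(Z + 3\right) \left(Z - 2\right) = 3 - \left(3 + Z\right) \left(-2 + Z\right) = 3 - \left(-2 + Z\right) \left(3 + Z\right)$)
$B = -32630$ ($B = 502 \left(-65\right) = -32630$)
$\sqrt{l{\left(v{\left(-5,-4 \right)} \right)} 297 + B} = \sqrt{\left(9 - \left(2 - 5\right) - \left(2 - 5\right)^{2}\right) 297 - 32630} = \sqrt{\left(9 - -3 - \left(-3\right)^{2}\right) 297 - 32630} = \sqrt{\left(9 + 3 - 9\right) 297 - 32630} = \sqrt{3 \cdot 297 - 32630} = \sqrt{891 - 32630} = \sqrt{-31739} = i \sqrt{31739}$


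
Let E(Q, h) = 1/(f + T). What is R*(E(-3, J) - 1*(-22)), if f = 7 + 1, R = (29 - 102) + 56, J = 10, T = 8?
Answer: -6001/16 ≈ -375.06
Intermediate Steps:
R = -17 (R = -73 + 56 = -17)
f = 8
E(Q, h) = 1/16 (E(Q, h) = 1/(8 + 8) = 1/16)
R*(E(-3, J) - 1*(-22)) = -17*(1/16 - 1*(-22)) = -17*(1/16 + 22) = -17*353/16 = -6001/16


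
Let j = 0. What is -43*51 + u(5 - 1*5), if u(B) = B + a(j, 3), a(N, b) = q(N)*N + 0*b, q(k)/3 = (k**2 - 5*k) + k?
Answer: -2193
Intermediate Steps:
q(k) = -12*k + 3*k**2 (q(k) = 3*((k**2 - 5*k) + k) = 3*(k**2 - 4*k) = -12*k + 3*k**2)
a(N, b) = 3*N**2*(-4 + N) (a(N, b) = (3*N*(-4 + N))*N + 0*b = 3*N**2*(-4 + N) + 0 = 3*N**2*(-4 + N))
u(B) = B (u(B) = B + 3*0**2*(-4 + 0) = B + 3*0*(-4) = B + 0 = B)
-43*51 + u(5 - 1*5) = -43*51 + (5 - 1*5) = -2193 + (5 - 5) = -2193 + 0 = -2193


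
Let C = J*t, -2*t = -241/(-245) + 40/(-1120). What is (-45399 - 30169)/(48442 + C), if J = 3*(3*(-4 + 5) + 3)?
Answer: -74056640/47464799 ≈ -1.5602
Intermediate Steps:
t = -929/1960 (t = -(-241/(-245) + 40/(-1120))/2 = -(-241*(-1/245) + 40*(-1/1120))/2 = -(241/245 - 1/28)/2 = -1/2*929/980 = -929/1960 ≈ -0.47398)
J = 18 (J = 3*(3*1 + 3) = 3*(3 + 3) = 3*6 = 18)
C = -8361/980 (C = 18*(-929/1960) = -8361/980 ≈ -8.5316)
(-45399 - 30169)/(48442 + C) = (-45399 - 30169)/(48442 - 8361/980) = -75568/47464799/980 = -75568*980/47464799 = -74056640/47464799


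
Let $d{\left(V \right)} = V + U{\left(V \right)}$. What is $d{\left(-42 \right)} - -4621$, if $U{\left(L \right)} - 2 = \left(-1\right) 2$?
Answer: $4579$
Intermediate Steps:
$U{\left(L \right)} = 0$ ($U{\left(L \right)} = 2 - 2 = 0$)
$d{\left(V \right)} = V$ ($d{\left(V \right)} = V + 0 = V$)
$d{\left(-42 \right)} - -4621 = -42 - -4621 = -42 + 4621 = 4579$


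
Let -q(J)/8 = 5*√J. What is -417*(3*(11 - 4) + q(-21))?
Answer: -8757 + 16680*I*√21 ≈ -8757.0 + 76437.0*I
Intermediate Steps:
q(J) = -40*√J
-417*(3*(11 - 4) + q(-21)) = -417*(3*(11 - 4) - 40*I*√21) = -417*(3*7 - 40*I*√21) = -417*(21 - 40*I*√21) = -8757 + 16680*I*√21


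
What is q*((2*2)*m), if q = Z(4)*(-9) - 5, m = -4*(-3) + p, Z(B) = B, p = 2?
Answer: -2296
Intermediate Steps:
m = 14 (m = -4*(-3) + 2 = 12 + 2 = 14)
q = -41 (q = 4*(-9) - 5 = -36 - 5 = -41)
q*((2*2)*m) = -41*2*2*14 = -164*14 = -41*56 = -2296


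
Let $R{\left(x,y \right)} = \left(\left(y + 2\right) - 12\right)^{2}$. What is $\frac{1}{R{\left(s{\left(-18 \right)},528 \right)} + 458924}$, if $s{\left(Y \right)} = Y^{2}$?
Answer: $\frac{1}{727248} \approx 1.375 \cdot 10^{-6}$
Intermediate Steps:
$R{\left(x,y \right)} = \left(-10 + y\right)^{2}$ ($R{\left(x,y \right)} = \left(\left(2 + y\right) - 12\right)^{2} = \left(-10 + y\right)^{2}$)
$\frac{1}{R{\left(s{\left(-18 \right)},528 \right)} + 458924} = \frac{1}{\left(-10 + 528\right)^{2} + 458924} = \frac{1}{518^{2} + 458924} = \frac{1}{268324 + 458924} = \frac{1}{727248}$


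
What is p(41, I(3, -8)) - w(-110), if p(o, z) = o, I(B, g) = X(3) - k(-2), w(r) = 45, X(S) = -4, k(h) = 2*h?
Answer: -4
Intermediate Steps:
I(B, g) = 0 (I(B, g) = -4 - 2*(-2) = -4 - 1*(-4) = -4 + 4 = 0)
p(41, I(3, -8)) - w(-110) = 41 - 1*45 = 41 - 45 = -4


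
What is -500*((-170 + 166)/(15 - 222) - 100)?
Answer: 10348000/207 ≈ 49990.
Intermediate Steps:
-500*((-170 + 166)/(15 - 222) - 100) = -500*(-4/(-207) - 100) = -500*(-4*(-1/207) - 100) = -500*(4/207 - 100) = -500*(-20696/207) = 10348000/207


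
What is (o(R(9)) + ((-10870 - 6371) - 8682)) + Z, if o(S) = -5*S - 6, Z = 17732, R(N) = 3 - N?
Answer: -8167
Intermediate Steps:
o(S) = -6 - 5*S
(o(R(9)) + ((-10870 - 6371) - 8682)) + Z = ((-6 - 5*(3 - 1*9)) + ((-10870 - 6371) - 8682)) + 17732 = ((-6 - 5*(3 - 9)) + (-17241 - 8682)) + 17732 = ((-6 - 5*(-6)) - 25923) + 17732 = ((-6 + 30) - 25923) + 17732 = (24 - 25923) + 17732 = -25899 + 17732 = -8167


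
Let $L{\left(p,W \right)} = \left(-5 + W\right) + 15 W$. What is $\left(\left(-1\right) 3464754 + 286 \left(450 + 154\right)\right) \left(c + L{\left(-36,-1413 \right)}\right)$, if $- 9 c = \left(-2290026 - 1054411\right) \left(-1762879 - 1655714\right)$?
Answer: $\frac{12546145425965780860}{3} \approx 4.182 \cdot 10^{18}$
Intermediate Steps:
$L{\left(p,W \right)} = -5 + 16 W$
$c = - \frac{3811089639047}{3}$ ($c = - \frac{\left(-2290026 - 1054411\right) \left(-1762879 - 1655714\right)}{9} = - \frac{\left(-3344437\right) \left(-3418593\right)}{9} = \left(- \frac{1}{9}\right) 11433268917141 = - \frac{3811089639047}{3} \approx -1.2704 \cdot 10^{12}$)
$\left(\left(-1\right) 3464754 + 286 \left(450 + 154\right)\right) \left(c + L{\left(-36,-1413 \right)}\right) = \left(\left(-1\right) 3464754 + 286 \left(450 + 154\right)\right) \left(- \frac{3811089639047}{3} + \left(-5 + 16 \left(-1413\right)\right)\right) = \left(-3464754 + 286 \cdot 604\right) \left(- \frac{3811089639047}{3} - 22613\right) = \left(-3464754 + 172744\right) \left(- \frac{3811089639047}{3} - 22613\right) = \left(-3292010\right) \left(- \frac{3811089706886}{3}\right) = \frac{12546145425965780860}{3}$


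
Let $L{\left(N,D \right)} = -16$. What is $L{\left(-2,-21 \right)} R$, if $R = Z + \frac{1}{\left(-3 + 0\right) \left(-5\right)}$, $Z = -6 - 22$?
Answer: $\frac{6704}{15} \approx 446.93$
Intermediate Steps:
$Z = -28$ ($Z = -6 - 22 = -28$)
$R = - \frac{419}{15}$ ($R = -28 + \frac{1}{\left(-3 + 0\right) \left(-5\right)} = -28 + \frac{1}{\left(-3\right) \left(-5\right)} = -28 + \frac{1}{15} = - \frac{419}{15} \approx -27.933$)
$L{\left(-2,-21 \right)} R = \left(-16\right) \left(- \frac{419}{15}\right) = \frac{6704}{15}$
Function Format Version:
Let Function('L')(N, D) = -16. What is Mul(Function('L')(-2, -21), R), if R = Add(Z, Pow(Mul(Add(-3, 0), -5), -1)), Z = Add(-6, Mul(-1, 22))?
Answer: Rational(6704, 15) ≈ 446.93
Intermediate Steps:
Z = -28 (Z = Add(-6, -22) = -28)
R = Rational(-419, 15) (R = Add(-28, Pow(Mul(Add(-3, 0), -5), -1)) = Add(-28, Pow(Mul(-3, -5), -1)) = Add(-28, Pow(15, -1)) = Add(-28, Rational(1, 15)) = Rational(-419, 15) ≈ -27.933)
Mul(Function('L')(-2, -21), R) = Mul(-16, Rational(-419, 15)) = Rational(6704, 15)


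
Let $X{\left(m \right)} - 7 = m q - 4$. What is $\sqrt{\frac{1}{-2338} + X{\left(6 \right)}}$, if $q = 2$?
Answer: $\frac{\sqrt{81991322}}{2338} \approx 3.8729$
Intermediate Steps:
$X{\left(m \right)} = 3 + 2 m$ ($X{\left(m \right)} = 7 + \left(m 2 - 4\right) = 7 + \left(2 m - 4\right) = 7 + \left(-4 + 2 m\right) = 3 + 2 m$)
$\sqrt{\frac{1}{-2338} + X{\left(6 \right)}} = \sqrt{\frac{1}{-2338} + \left(3 + 2 \cdot 6\right)} = \sqrt{- \frac{1}{2338} + \left(3 + 12\right)} = \sqrt{- \frac{1}{2338} + 15} = \sqrt{\frac{35069}{2338}} = \frac{\sqrt{81991322}}{2338}$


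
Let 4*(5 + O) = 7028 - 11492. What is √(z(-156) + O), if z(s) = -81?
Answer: I*√1202 ≈ 34.67*I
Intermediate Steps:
O = -1121 (O = -5 + (7028 - 11492)/4 = -5 + (¼)*(-4464) = -5 - 1116 = -1121)
√(z(-156) + O) = √(-81 - 1121) = √(-1202) = I*√1202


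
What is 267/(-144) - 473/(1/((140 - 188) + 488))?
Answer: -9989849/48 ≈ -2.0812e+5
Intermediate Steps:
267/(-144) - 473/(1/((140 - 188) + 488)) = 267*(-1/144) - 473/(1/(-48 + 488)) = -89/48 - 473/(1/440) = -89/48 - 473/1/440 = -89/48 - 473*440 = -89/48 - 208120 = -9989849/48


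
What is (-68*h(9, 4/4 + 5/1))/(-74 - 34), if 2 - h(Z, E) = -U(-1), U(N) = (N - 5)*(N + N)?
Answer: 238/27 ≈ 8.8148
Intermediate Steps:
U(N) = 2*N*(-5 + N) (U(N) = (-5 + N)*(2*N) = 2*N*(-5 + N))
h(Z, E) = 14 (h(Z, E) = 2 - (-1)*2*(-1)*(-5 - 1) = 2 - (-1)*2*(-1)*(-6) = 2 - (-1)*12 = 2 - 1*(-12) = 2 + 12 = 14)
(-68*h(9, 4/4 + 5/1))/(-74 - 34) = (-68*14)/(-74 - 34) = -952/(-108) = -952*(-1/108) = 238/27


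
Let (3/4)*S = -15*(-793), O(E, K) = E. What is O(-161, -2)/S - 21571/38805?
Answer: -5359441/9468420 ≈ -0.56603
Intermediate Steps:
S = 15860 (S = 4*(-15*(-793))/3 = (4/3)*11895 = 15860)
O(-161, -2)/S - 21571/38805 = -161/15860 - 21571/38805 = -5359441/9468420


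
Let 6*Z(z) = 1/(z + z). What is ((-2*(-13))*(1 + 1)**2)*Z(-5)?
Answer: -26/15 ≈ -1.7333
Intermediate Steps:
Z(z) = 1/(12*z) (Z(z) = 1/(6*(z + z)) = 1/(6*((2*z))) = (1/(2*z))/6 = 1/(12*z))
((-2*(-13))*(1 + 1)**2)*Z(-5) = ((-2*(-13))*(1 + 1)**2)*((1/12)/(-5)) = (26*2**2)*((1/12)*(-1/5)) = (26*4)*(-1/60) = 104*(-1/60) = -26/15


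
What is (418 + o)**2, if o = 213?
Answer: 398161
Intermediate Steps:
(418 + o)**2 = (418 + 213)**2 = 631**2 = 398161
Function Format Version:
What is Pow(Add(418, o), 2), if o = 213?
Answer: 398161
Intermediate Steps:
Pow(Add(418, o), 2) = Pow(Add(418, 213), 2) = Pow(631, 2) = 398161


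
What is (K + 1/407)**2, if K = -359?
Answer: 21348716544/165649 ≈ 1.2888e+5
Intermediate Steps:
(K + 1/407)**2 = (-359 + 1/407)**2 = (-146112/407)**2 = 21348716544/165649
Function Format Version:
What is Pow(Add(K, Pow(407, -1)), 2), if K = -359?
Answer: Rational(21348716544, 165649) ≈ 1.2888e+5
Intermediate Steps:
Pow(Add(K, Pow(407, -1)), 2) = Pow(Add(-359, Pow(407, -1)), 2) = Pow(Add(-359, Rational(1, 407)), 2) = Pow(Rational(-146112, 407), 2) = Rational(21348716544, 165649)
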